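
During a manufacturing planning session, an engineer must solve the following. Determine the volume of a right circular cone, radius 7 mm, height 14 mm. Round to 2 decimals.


Shape: cone
Radius r = 7 mm, Height h = 14 mm
Formula: V = (1/3) * pi * r^2 * h
r^2 = 49
pi * r^2 * h = pi * 49 * 14 = 686 * pi
V = 686 * pi / 3
V = 718.38
718.38 mm^3


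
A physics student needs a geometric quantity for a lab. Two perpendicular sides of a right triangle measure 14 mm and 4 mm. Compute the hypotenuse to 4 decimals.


Shape: right triangle
Legs a = 14 mm, b = 4 mm
Formula: c = sqrt(a^2 + b^2)
a^2 = 196, b^2 = 16
a^2 + b^2 = 212
c = sqrt(212)
c = 14.5602
14.5602 mm


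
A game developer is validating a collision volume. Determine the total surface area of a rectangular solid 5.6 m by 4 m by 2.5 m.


Shape: rectangular prism
l = 5.6 m, w = 4 m, h = 2.5 m
Formula: SA = 2(lw + lh + wh)
lw = 22.4, lh = 14, wh = 10
lw + lh + wh = 46.4
SA = 2 * 46.4
SA = 92.8
92.8 m^2


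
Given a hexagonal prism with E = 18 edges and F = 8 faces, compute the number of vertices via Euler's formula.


Polyhedron: hexagonal prism
Euler's formula for convex polyhedra: V - E + F = 2
Given: E = 18 edges and F = 8 faces
Solve for V:
V = 2 + E - F = 2 + 18 - 8 = 12
12 vertices


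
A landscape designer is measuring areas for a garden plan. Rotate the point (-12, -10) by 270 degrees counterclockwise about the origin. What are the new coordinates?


Transformation: rotation about the origin
Original point: (-12, -10)
Rule for 270 deg counterclockwise: (x, y) -> (y, -x)
Apply: (-12, -10) -> (-10, 12)
(-10, 12)


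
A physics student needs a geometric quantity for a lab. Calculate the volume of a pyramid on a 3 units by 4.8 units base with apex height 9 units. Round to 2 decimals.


Shape: rectangular pyramid
Base: 3 units x 4.8 units, Height h = 9 units
Formula: V = (1/3) * base_area * h
base_area = 3 * 4.8 = 14.4
base_area * h = 14.4 * 9 = 129.6
V = 129.6 / 3
V = 43.2
43.2 units^3


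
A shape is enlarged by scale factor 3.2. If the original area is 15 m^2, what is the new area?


Linear scale factor k = 3.2
Original area = 15 m^2
Rule: under a linear scaling by k, areas scale by k^2.
k^2 = 3.2^2 = 10.24
New area = 15 * 10.24
New area = 153.6
153.6 m^2


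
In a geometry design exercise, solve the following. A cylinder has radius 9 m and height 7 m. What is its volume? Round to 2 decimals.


Shape: cylinder
Radius r = 9 m, Height h = 7 m
Formula: V = pi * r^2 * h
r^2 = 81
V = pi * 81 * 7
V = 567 * pi
V = 1781.28
1781.28 m^3


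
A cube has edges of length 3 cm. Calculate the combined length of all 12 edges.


Shape: cube
Side s = 3 cm
A cube has 12 edges, all equal.
Formula: total edge length = 12 * s
Total = 12 * 3
Total = 36
36 cm


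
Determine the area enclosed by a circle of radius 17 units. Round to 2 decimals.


Shape: circle
Radius r = 17 units
Formula: A = pi * r^2
r^2 = 17^2 = 289
A = pi * 289
A = 907.92
907.92 units^2


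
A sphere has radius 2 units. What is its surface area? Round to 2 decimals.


Shape: sphere
Radius r = 2 units
Formula: SA = 4 * pi * r^2
r^2 = 4
SA = 4 * pi * 4
SA = 16 * pi
SA = 50.27
50.27 units^2


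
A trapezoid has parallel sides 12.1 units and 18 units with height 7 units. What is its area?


Shape: trapezoid
Parallel sides a = 12.1 units, b = 18 units; Height h = 7 units
Formula: A = (a + b) * h / 2
a + b = 12.1 + 18 = 30.1
A = 30.1 * 7 / 2
A = 210.7 / 2
A = 105.35
105.35 units^2


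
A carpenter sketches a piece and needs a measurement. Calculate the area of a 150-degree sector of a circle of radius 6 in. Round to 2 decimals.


Shape: circular sector
Radius r = 6 in, Angle = 150 degrees
Formula: A = (angle/360) * pi * r^2
r^2 = 36
Fraction of circle = 150/360
A = (150/360) * pi * 36
A = 15 * pi
A = 47.12
47.12 in^2


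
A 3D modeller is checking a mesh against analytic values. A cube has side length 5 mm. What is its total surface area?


Shape: cube
Side s = 5 mm
A cube has 6 square faces.
Formula: SA = 6 * s^2
s^2 = 25
SA = 6 * 25
SA = 150
150 mm^2


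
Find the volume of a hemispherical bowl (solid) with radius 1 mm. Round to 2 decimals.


Shape: hemisphere (half of a sphere)
Radius r = 1 mm
Formula: V = (1/2) * (4/3) * pi * r^3 = (2/3) * pi * r^3
r^3 = 1
(2/3) * 1 = 0.666667
V = 0.666667 * pi
V = 2.09
2.09 mm^3


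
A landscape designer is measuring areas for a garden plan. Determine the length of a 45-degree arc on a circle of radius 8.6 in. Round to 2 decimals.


Shape: circular arc
Radius r = 8.6 in, Angle = 45 degrees
Formula: L = (angle/360) * 2 * pi * r
2 * pi * r = 17.2 * pi
L = (45/360) * 17.2 * pi
L = 2.15 * pi
L = 6.75
6.75 in


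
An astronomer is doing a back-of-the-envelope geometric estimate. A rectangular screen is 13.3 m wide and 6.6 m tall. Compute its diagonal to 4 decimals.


Shape: rectangle (diagonal via Pythagoras)
Sides: 13.3 m and 6.6 m
Formula: d = sqrt(l^2 + w^2)
l^2 = 176.89, w^2 = 43.56
l^2 + w^2 = 220.45
d = sqrt(220.45)
d = 14.8476
14.8476 m


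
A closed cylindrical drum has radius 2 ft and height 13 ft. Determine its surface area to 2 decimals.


Shape: closed cylinder
Radius r = 2 ft, Height h = 13 ft
Formula: SA = 2*pi*r^2 + 2*pi*r*h = 2*pi*r*(r + h)
r + h = 15
2 * r * (r + h) = 2 * 2 * 15 = 60
SA = 60 * pi
SA = 188.5
188.5 ft^2


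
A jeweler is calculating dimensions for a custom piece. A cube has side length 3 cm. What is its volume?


Shape: cube
Side s = 3 cm
Formula: V = s^3
V = 3 * 3 * 3
V = 9 * 3
V = 27
27 cm^3


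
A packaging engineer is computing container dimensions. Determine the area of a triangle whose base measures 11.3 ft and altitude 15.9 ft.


Shape: triangle
Base b = 11.3 ft, Height h = 15.9 ft
Formula: A = (1/2) * b * h
A = 0.5 * 11.3 * 15.9
A = 0.5 * 179.67
A = 89.835
89.835 ft^2


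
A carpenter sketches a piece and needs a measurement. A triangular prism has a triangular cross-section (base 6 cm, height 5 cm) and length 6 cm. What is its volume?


Shape: triangular prism
Triangle base = 6 cm, triangle height = 5 cm, prism length L = 6 cm
Formula: V = (1/2 * b * h_tri) * L
Cross-section area = 0.5 * 6 * 5 = 15
V = 15 * 6
V = 90
90 cm^3


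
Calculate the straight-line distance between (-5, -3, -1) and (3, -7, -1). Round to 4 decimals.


3D distance between two points
P1 = (-5, -3, -1), P2 = (3, -7, -1)
Formula: d = sqrt((x2-x1)^2 + (y2-y1)^2 + (z2-z1)^2)
dx = 3 - -5 = 8
dy = -7 - -3 = -4
dz = -1 - -1 = 0
dx^2 + dy^2 + dz^2 = 64 + 16 + 0 = 80
d = sqrt(80)
d = 8.9443
8.9443 units


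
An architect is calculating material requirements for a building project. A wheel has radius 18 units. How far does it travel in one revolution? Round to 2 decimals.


Shape: circle
Radius r = 18 units
Formula: C = 2 * pi * r
C = 2 * pi * 18
C = 36 * pi
C = 113.1
113.1 units


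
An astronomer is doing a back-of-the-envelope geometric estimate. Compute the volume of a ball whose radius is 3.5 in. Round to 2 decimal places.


Shape: sphere
Radius r = 3.5 in
Formula: V = (4/3) * pi * r^3
r^3 = 42.875
(4/3) * 42.875 = 57.166667
V = 57.166667 * pi
V = 179.59
179.59 in^3


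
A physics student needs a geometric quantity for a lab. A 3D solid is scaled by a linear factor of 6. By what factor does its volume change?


Linear scale factor k = 6
Rule: under a linear scaling by k, volumes scale by k^3.
k^3 = 6 * 6 * 6
k^3 = 36 * 6
k^3 = 216
Volume scales by a factor of 216.
216 (dimensionless)


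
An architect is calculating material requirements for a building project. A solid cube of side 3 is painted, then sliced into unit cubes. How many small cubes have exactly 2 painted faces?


Large cube: 3 x 3 x 3, cut into unit cubes.
n = 3, so n - 2 = 1
Cubes with 2 painted faces lie along the edges, excluding corners.
A cube has 12 edges; each contributes (n - 2) = 1 such cubes.
Count = 12 * 1 = 12
12 unit cubes


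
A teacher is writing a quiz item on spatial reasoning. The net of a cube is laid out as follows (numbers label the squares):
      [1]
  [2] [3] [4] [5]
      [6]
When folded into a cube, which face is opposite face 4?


Net: cross layout. Take square 3 as the base (bottom).
Fold the four squares in the horizontal row up around 3: 2 -> left, 4 -> right, 5 wraps to the top.
Fold 1 and 6 up from 3: 1 -> back, 6 -> front.
Opposite pairs are therefore: (1, 6), (2, 4), (3, 5).
Face 4 is opposite face 2.
face 2


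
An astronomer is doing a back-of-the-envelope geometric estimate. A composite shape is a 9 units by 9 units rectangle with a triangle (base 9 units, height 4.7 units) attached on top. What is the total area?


Composite shape: rectangle + triangle
Rectangle area = 9 * 9 = 81
Triangle area = 0.5 * 9 * 4.7 = 21.15
Total = 81 + 21.15
Total = 102.15
102.15 units^2


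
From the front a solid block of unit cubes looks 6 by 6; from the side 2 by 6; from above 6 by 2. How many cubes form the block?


Orthographic views of a solid rectangular block:
Front view 6 x 6 -> length = 6, height = 6
Side view 2 x 6 -> width = 2, height = 6 (consistent)
Top view 6 x 2 -> confirms length = 6, width = 2
The block is 6 x 2 x 6.
Total unit cubes = 6 * 2 * 6 = 72
72 unit cubes


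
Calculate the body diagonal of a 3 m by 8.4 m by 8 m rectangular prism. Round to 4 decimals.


Shape: rectangular box (space diagonal)
l = 3 m, w = 8.4 m, h = 8 m
Visualize: the diagonal of the base, then a right triangle with that diagonal and the height.
Formula: d = sqrt(l^2 + w^2 + h^2)
l^2 + w^2 + h^2 = 9 + 70.56 + 64 = 143.56
d = sqrt(143.56)
d = 11.9817
11.9817 m


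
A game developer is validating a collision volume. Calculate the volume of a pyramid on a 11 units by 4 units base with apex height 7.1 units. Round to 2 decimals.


Shape: rectangular pyramid
Base: 11 units x 4 units, Height h = 7.1 units
Formula: V = (1/3) * base_area * h
base_area = 11 * 4 = 44
base_area * h = 44 * 7.1 = 312.4
V = 312.4 / 3
V = 104.13
104.13 units^3


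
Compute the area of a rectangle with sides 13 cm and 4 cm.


Shape: rectangle
Length l = 13 cm, Width w = 4 cm
Formula: A = l * w
A = 13 * 4
A = 52
52 cm^2


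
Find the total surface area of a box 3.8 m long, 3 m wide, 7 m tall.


Shape: rectangular prism
l = 3.8 m, w = 3 m, h = 7 m
Formula: SA = 2(lw + lh + wh)
lw = 11.4, lh = 26.6, wh = 21
lw + lh + wh = 59
SA = 2 * 59
SA = 118
118 m^2


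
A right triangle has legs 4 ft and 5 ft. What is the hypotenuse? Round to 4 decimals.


Shape: right triangle
Legs a = 4 ft, b = 5 ft
Formula: c = sqrt(a^2 + b^2)
a^2 = 16, b^2 = 25
a^2 + b^2 = 41
c = sqrt(41)
c = 6.4031
6.4031 ft


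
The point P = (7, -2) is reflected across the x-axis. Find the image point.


Transformation: reflection
Original point: (7, -2)
Rule for reflection over the x-axis: (x, y) -> (x, -y)
Apply: (7, -2) -> (7, 2)
(7, 2)


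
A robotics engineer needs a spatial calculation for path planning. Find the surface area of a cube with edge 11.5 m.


Shape: cube
Side s = 11.5 m
A cube has 6 square faces.
Formula: SA = 6 * s^2
s^2 = 132.25
SA = 6 * 132.25
SA = 793.5
793.5 m^2


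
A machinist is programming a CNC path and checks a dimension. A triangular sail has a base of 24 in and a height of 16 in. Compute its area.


Shape: triangle
Base b = 24 in, Height h = 16 in
Formula: A = (1/2) * b * h
A = 0.5 * 24 * 16
A = 0.5 * 384
A = 192
192 in^2


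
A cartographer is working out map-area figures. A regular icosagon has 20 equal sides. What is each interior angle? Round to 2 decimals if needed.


Shape: regular icosagon (20 sides)
Formula: interior angle = (n - 2) * 180 / n
(n - 2) = 18
(n - 2) * 180 = 3240
angle = 3240 / 20
angle = 162
162 degrees


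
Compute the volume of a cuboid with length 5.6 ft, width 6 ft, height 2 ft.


Shape: rectangular prism
l = 5.6 ft, w = 6 ft, h = 2 ft
Formula: V = l * w * h
V = 5.6 * 6 * 2
V = 33.6 * 2
V = 67.2
67.2 ft^3


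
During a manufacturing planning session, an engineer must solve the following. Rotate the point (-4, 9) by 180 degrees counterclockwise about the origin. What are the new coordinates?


Transformation: rotation about the origin
Original point: (-4, 9)
Rule for 180 deg: (x, y) -> (-x, -y)
Apply: (-4, 9) -> (4, -9)
(4, -9)


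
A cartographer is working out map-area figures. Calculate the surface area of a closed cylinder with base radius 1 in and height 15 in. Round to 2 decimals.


Shape: closed cylinder
Radius r = 1 in, Height h = 15 in
Formula: SA = 2*pi*r^2 + 2*pi*r*h = 2*pi*r*(r + h)
r + h = 16
2 * r * (r + h) = 2 * 1 * 16 = 32
SA = 32 * pi
SA = 100.53
100.53 in^2


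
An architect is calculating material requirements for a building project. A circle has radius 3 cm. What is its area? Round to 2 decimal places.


Shape: circle
Radius r = 3 cm
Formula: A = pi * r^2
r^2 = 3^2 = 9
A = pi * 9
A = 28.27
28.27 cm^2


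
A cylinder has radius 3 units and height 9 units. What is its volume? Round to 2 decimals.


Shape: cylinder
Radius r = 3 units, Height h = 9 units
Formula: V = pi * r^2 * h
r^2 = 9
V = pi * 9 * 9
V = 81 * pi
V = 254.47
254.47 units^3


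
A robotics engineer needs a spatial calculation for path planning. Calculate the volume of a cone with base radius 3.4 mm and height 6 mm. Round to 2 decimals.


Shape: cone
Radius r = 3.4 mm, Height h = 6 mm
Formula: V = (1/3) * pi * r^2 * h
r^2 = 11.56
pi * r^2 * h = pi * 11.56 * 6 = 69.36 * pi
V = 69.36 * pi / 3
V = 72.63
72.63 mm^3


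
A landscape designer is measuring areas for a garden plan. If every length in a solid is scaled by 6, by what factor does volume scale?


Linear scale factor k = 6
Rule: under a linear scaling by k, volumes scale by k^3.
k^3 = 6 * 6 * 6
k^3 = 36 * 6
k^3 = 216
Volume scales by a factor of 216.
216 (dimensionless)


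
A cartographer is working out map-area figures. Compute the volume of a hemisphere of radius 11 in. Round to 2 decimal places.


Shape: hemisphere (half of a sphere)
Radius r = 11 in
Formula: V = (1/2) * (4/3) * pi * r^3 = (2/3) * pi * r^3
r^3 = 1331
(2/3) * 1331 = 887.333333
V = 887.333333 * pi
V = 2787.64
2787.64 in^3


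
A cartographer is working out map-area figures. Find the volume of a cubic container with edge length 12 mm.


Shape: cube
Side s = 12 mm
Formula: V = s^3
V = 12 * 12 * 12
V = 144 * 12
V = 1728
1728 mm^3


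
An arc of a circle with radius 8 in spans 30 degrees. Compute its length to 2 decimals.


Shape: circular arc
Radius r = 8 in, Angle = 30 degrees
Formula: L = (angle/360) * 2 * pi * r
2 * pi * r = 16 * pi
L = (30/360) * 16 * pi
L = 1.333333 * pi
L = 4.19
4.19 in


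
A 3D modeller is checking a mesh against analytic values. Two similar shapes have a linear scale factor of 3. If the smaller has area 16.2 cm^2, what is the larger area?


Linear scale factor k = 3
Original area = 16.2 cm^2
Rule: under a linear scaling by k, areas scale by k^2.
k^2 = 3^2 = 9
New area = 16.2 * 9
New area = 145.8
145.8 cm^2


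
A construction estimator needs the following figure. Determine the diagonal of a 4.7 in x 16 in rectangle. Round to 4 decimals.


Shape: rectangle (diagonal via Pythagoras)
Sides: 4.7 in and 16 in
Formula: d = sqrt(l^2 + w^2)
l^2 = 22.09, w^2 = 256
l^2 + w^2 = 278.09
d = sqrt(278.09)
d = 16.676
16.676 in


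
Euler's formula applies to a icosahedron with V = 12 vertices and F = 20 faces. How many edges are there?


Polyhedron: icosahedron
Euler's formula for convex polyhedra: V - E + F = 2
Given: V = 12 vertices and F = 20 faces
Solve for E:
E = V + F - 2 = 12 + 20 - 2 = 30
30 edges


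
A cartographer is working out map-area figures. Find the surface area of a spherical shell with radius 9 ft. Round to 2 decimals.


Shape: sphere
Radius r = 9 ft
Formula: SA = 4 * pi * r^2
r^2 = 81
SA = 4 * pi * 81
SA = 324 * pi
SA = 1017.88
1017.88 ft^2


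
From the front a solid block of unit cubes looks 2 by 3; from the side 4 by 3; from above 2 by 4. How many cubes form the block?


Orthographic views of a solid rectangular block:
Front view 2 x 3 -> length = 2, height = 3
Side view 4 x 3 -> width = 4, height = 3 (consistent)
Top view 2 x 4 -> confirms length = 2, width = 4
The block is 2 x 4 x 3.
Total unit cubes = 2 * 4 * 3 = 24
24 unit cubes


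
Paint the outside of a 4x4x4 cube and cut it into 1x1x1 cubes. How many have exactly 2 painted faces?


Large cube: 4 x 4 x 4, cut into unit cubes.
n = 4, so n - 2 = 2
Cubes with 2 painted faces lie along the edges, excluding corners.
A cube has 12 edges; each contributes (n - 2) = 2 such cubes.
Count = 12 * 2 = 24
24 unit cubes


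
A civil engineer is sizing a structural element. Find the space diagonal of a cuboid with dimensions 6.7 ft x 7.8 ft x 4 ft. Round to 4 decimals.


Shape: rectangular box (space diagonal)
l = 6.7 ft, w = 7.8 ft, h = 4 ft
Visualize: the diagonal of the base, then a right triangle with that diagonal and the height.
Formula: d = sqrt(l^2 + w^2 + h^2)
l^2 + w^2 + h^2 = 44.89 + 60.84 + 16 = 121.73
d = sqrt(121.73)
d = 11.0331
11.0331 ft


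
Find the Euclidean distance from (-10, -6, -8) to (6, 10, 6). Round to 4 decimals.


3D distance between two points
P1 = (-10, -6, -8), P2 = (6, 10, 6)
Formula: d = sqrt((x2-x1)^2 + (y2-y1)^2 + (z2-z1)^2)
dx = 6 - -10 = 16
dy = 10 - -6 = 16
dz = 6 - -8 = 14
dx^2 + dy^2 + dz^2 = 256 + 256 + 196 = 708
d = sqrt(708)
d = 26.6083
26.6083 units


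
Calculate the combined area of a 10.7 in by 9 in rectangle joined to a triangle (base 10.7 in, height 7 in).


Composite shape: rectangle + triangle
Rectangle area = 10.7 * 9 = 96.3
Triangle area = 0.5 * 10.7 * 7 = 37.45
Total = 96.3 + 37.45
Total = 133.75
133.75 in^2


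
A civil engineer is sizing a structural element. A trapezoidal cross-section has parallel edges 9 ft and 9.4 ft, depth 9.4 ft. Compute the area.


Shape: trapezoid
Parallel sides a = 9 ft, b = 9.4 ft; Height h = 9.4 ft
Formula: A = (a + b) * h / 2
a + b = 9 + 9.4 = 18.4
A = 18.4 * 9.4 / 2
A = 172.96 / 2
A = 86.48
86.48 ft^2


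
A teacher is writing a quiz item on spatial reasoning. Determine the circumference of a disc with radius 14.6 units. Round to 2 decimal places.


Shape: circle
Radius r = 14.6 units
Formula: C = 2 * pi * r
C = 2 * pi * 14.6
C = 29.2 * pi
C = 91.73
91.73 units


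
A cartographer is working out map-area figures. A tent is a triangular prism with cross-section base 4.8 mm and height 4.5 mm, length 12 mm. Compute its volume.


Shape: triangular prism
Triangle base = 4.8 mm, triangle height = 4.5 mm, prism length L = 12 mm
Formula: V = (1/2 * b * h_tri) * L
Cross-section area = 0.5 * 4.8 * 4.5 = 10.8
V = 10.8 * 12
V = 129.6
129.6 mm^3


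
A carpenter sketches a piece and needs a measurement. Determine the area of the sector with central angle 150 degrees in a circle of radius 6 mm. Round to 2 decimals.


Shape: circular sector
Radius r = 6 mm, Angle = 150 degrees
Formula: A = (angle/360) * pi * r^2
r^2 = 36
Fraction of circle = 150/360
A = (150/360) * pi * 36
A = 15 * pi
A = 47.12
47.12 mm^2


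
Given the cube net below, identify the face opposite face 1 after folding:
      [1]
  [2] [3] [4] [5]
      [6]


Net: cross layout. Take square 3 as the base (bottom).
Fold the four squares in the horizontal row up around 3: 2 -> left, 4 -> right, 5 wraps to the top.
Fold 1 and 6 up from 3: 1 -> back, 6 -> front.
Opposite pairs are therefore: (1, 6), (2, 4), (3, 5).
Face 1 is opposite face 6.
face 6


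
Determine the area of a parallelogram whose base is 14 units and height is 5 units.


Shape: parallelogram
Base b = 14 units, Height h = 5 units
Formula: A = b * h
A = 14 * 5
A = 70
70 units^2


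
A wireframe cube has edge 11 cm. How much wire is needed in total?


Shape: cube
Side s = 11 cm
A cube has 12 edges, all equal.
Formula: total edge length = 12 * s
Total = 12 * 11
Total = 132
132 cm


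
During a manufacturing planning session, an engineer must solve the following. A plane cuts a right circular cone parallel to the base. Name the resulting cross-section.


Solid: right circular cone
Cutting plane: parallel to the base
Visualize the intersection of the plane with the solid's surface.
The boundary of the cut region is a circle.
circle


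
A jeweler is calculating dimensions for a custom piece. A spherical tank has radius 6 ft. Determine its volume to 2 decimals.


Shape: sphere
Radius r = 6 ft
Formula: V = (4/3) * pi * r^3
r^3 = 216
(4/3) * 216 = 288
V = 288 * pi
V = 904.78
904.78 ft^3


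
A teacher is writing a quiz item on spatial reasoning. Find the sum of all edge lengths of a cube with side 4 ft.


Shape: cube
Side s = 4 ft
A cube has 12 edges, all equal.
Formula: total edge length = 12 * s
Total = 12 * 4
Total = 48
48 ft


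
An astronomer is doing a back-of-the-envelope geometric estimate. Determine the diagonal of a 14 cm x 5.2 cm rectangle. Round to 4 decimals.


Shape: rectangle (diagonal via Pythagoras)
Sides: 14 cm and 5.2 cm
Formula: d = sqrt(l^2 + w^2)
l^2 = 196, w^2 = 27.04
l^2 + w^2 = 223.04
d = sqrt(223.04)
d = 14.9345
14.9345 cm


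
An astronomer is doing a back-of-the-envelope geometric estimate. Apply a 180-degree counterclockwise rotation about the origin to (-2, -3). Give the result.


Transformation: rotation about the origin
Original point: (-2, -3)
Rule for 180 deg: (x, y) -> (-x, -y)
Apply: (-2, -3) -> (2, 3)
(2, 3)


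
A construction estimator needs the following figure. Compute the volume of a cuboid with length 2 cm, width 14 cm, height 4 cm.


Shape: rectangular prism
l = 2 cm, w = 14 cm, h = 4 cm
Formula: V = l * w * h
V = 2 * 14 * 4
V = 28 * 4
V = 112
112 cm^3


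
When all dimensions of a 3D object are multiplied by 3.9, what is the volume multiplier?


Linear scale factor k = 3.9
Rule: under a linear scaling by k, volumes scale by k^3.
k^3 = 3.9 * 3.9 * 3.9
k^3 = 15.21 * 3.9
k^3 = 59.319
Volume scales by a factor of 59.319.
59.319 (dimensionless)


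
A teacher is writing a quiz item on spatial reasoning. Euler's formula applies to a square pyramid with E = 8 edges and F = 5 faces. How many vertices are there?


Polyhedron: square pyramid
Euler's formula for convex polyhedra: V - E + F = 2
Given: E = 8 edges and F = 5 faces
Solve for V:
V = 2 + E - F = 2 + 8 - 5 = 5
5 vertices


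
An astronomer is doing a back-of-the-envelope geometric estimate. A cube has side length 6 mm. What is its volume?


Shape: cube
Side s = 6 mm
Formula: V = s^3
V = 6 * 6 * 6
V = 36 * 6
V = 216
216 mm^3


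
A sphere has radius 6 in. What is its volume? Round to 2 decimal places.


Shape: sphere
Radius r = 6 in
Formula: V = (4/3) * pi * r^3
r^3 = 216
(4/3) * 216 = 288
V = 288 * pi
V = 904.78
904.78 in^3


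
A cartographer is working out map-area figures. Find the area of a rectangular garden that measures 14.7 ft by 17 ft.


Shape: rectangle
Length l = 14.7 ft, Width w = 17 ft
Formula: A = l * w
A = 14.7 * 17
A = 249.9
249.9 ft^2


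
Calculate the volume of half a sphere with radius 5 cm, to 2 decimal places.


Shape: hemisphere (half of a sphere)
Radius r = 5 cm
Formula: V = (1/2) * (4/3) * pi * r^3 = (2/3) * pi * r^3
r^3 = 125
(2/3) * 125 = 83.333333
V = 83.333333 * pi
V = 261.8
261.8 cm^3


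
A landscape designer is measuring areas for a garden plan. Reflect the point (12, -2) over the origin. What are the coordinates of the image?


Transformation: reflection
Original point: (12, -2)
Rule for reflection through the origin: (x, y) -> (-x, -y)
Apply: (12, -2) -> (-12, 2)
(-12, 2)


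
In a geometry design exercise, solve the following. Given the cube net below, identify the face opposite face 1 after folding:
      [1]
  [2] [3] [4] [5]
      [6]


Net: cross layout. Take square 3 as the base (bottom).
Fold the four squares in the horizontal row up around 3: 2 -> left, 4 -> right, 5 wraps to the top.
Fold 1 and 6 up from 3: 1 -> back, 6 -> front.
Opposite pairs are therefore: (1, 6), (2, 4), (3, 5).
Face 1 is opposite face 6.
face 6


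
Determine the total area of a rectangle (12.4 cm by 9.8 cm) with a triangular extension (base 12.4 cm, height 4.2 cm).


Composite shape: rectangle + triangle
Rectangle area = 12.4 * 9.8 = 121.52
Triangle area = 0.5 * 12.4 * 4.2 = 26.04
Total = 121.52 + 26.04
Total = 147.56
147.56 cm^2


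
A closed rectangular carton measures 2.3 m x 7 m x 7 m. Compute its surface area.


Shape: rectangular prism
l = 2.3 m, w = 7 m, h = 7 m
Formula: SA = 2(lw + lh + wh)
lw = 16.1, lh = 16.1, wh = 49
lw + lh + wh = 81.2
SA = 2 * 81.2
SA = 162.4
162.4 m^2


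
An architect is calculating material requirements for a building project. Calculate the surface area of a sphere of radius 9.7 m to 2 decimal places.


Shape: sphere
Radius r = 9.7 m
Formula: SA = 4 * pi * r^2
r^2 = 94.09
SA = 4 * pi * 94.09
SA = 376.36 * pi
SA = 1182.37
1182.37 m^2


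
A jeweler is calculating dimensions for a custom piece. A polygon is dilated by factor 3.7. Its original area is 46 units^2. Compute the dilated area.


Linear scale factor k = 3.7
Original area = 46 units^2
Rule: under a linear scaling by k, areas scale by k^2.
k^2 = 3.7^2 = 13.69
New area = 46 * 13.69
New area = 629.74
629.74 units^2


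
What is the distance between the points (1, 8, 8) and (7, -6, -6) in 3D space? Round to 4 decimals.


3D distance between two points
P1 = (1, 8, 8), P2 = (7, -6, -6)
Formula: d = sqrt((x2-x1)^2 + (y2-y1)^2 + (z2-z1)^2)
dx = 7 - 1 = 6
dy = -6 - 8 = -14
dz = -6 - 8 = -14
dx^2 + dy^2 + dz^2 = 36 + 196 + 196 = 428
d = sqrt(428)
d = 20.6882
20.6882 units


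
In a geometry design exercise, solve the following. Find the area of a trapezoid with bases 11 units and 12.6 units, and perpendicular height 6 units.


Shape: trapezoid
Parallel sides a = 11 units, b = 12.6 units; Height h = 6 units
Formula: A = (a + b) * h / 2
a + b = 11 + 12.6 = 23.6
A = 23.6 * 6 / 2
A = 141.6 / 2
A = 70.8
70.8 units^2


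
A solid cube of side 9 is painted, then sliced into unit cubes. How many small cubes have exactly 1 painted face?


Large cube: 9 x 9 x 9, cut into unit cubes.
n = 9, so n - 2 = 7
Cubes with 1 painted face lie in the interior of each face.
A cube has 6 faces; each contributes (n - 2)^2 = 49 such cubes.
Count = 6 * 49 = 294
294 unit cubes


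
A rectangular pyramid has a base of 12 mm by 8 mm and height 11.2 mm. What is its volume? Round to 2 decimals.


Shape: rectangular pyramid
Base: 12 mm x 8 mm, Height h = 11.2 mm
Formula: V = (1/3) * base_area * h
base_area = 12 * 8 = 96
base_area * h = 96 * 11.2 = 1075.2
V = 1075.2 / 3
V = 358.4
358.4 mm^3


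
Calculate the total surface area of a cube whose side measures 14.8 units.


Shape: cube
Side s = 14.8 units
A cube has 6 square faces.
Formula: SA = 6 * s^2
s^2 = 219.04
SA = 6 * 219.04
SA = 1314.24
1314.24 units^2


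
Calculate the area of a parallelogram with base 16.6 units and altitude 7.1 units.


Shape: parallelogram
Base b = 16.6 units, Height h = 7.1 units
Formula: A = b * h
A = 16.6 * 7.1
A = 117.86
117.86 units^2


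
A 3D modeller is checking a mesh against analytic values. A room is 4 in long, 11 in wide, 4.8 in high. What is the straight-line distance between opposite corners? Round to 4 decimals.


Shape: rectangular box (space diagonal)
l = 4 in, w = 11 in, h = 4.8 in
Visualize: the diagonal of the base, then a right triangle with that diagonal and the height.
Formula: d = sqrt(l^2 + w^2 + h^2)
l^2 + w^2 + h^2 = 16 + 121 + 23.04 = 160.04
d = sqrt(160.04)
d = 12.6507
12.6507 in


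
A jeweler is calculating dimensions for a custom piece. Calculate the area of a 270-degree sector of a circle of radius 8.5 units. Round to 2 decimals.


Shape: circular sector
Radius r = 8.5 units, Angle = 270 degrees
Formula: A = (angle/360) * pi * r^2
r^2 = 72.25
Fraction of circle = 270/360
A = (270/360) * pi * 72.25
A = 54.1875 * pi
A = 170.24
170.24 units^2


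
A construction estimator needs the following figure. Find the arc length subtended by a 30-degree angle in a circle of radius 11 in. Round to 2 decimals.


Shape: circular arc
Radius r = 11 in, Angle = 30 degrees
Formula: L = (angle/360) * 2 * pi * r
2 * pi * r = 22 * pi
L = (30/360) * 22 * pi
L = 1.833333 * pi
L = 5.76
5.76 in


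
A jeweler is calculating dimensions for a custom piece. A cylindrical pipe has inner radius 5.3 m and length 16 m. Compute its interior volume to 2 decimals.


Shape: cylinder
Radius r = 5.3 m, Height h = 16 m
Formula: V = pi * r^2 * h
r^2 = 28.09
V = pi * 28.09 * 16
V = 449.44 * pi
V = 1411.96
1411.96 m^3


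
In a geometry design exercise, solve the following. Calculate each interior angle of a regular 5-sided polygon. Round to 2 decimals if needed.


Shape: regular pentagon (5 sides)
Formula: interior angle = (n - 2) * 180 / n
(n - 2) = 3
(n - 2) * 180 = 540
angle = 540 / 5
angle = 108
108 degrees


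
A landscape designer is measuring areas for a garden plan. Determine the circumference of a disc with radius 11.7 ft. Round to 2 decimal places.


Shape: circle
Radius r = 11.7 ft
Formula: C = 2 * pi * r
C = 2 * pi * 11.7
C = 23.4 * pi
C = 73.51
73.51 ft


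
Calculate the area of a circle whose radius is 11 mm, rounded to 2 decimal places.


Shape: circle
Radius r = 11 mm
Formula: A = pi * r^2
r^2 = 11^2 = 121
A = pi * 121
A = 380.13
380.13 mm^2


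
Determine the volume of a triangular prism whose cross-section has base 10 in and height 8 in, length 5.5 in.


Shape: triangular prism
Triangle base = 10 in, triangle height = 8 in, prism length L = 5.5 in
Formula: V = (1/2 * b * h_tri) * L
Cross-section area = 0.5 * 10 * 8 = 40
V = 40 * 5.5
V = 220
220 in^3


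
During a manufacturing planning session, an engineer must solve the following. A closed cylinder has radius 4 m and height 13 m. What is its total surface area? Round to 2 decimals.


Shape: closed cylinder
Radius r = 4 m, Height h = 13 m
Formula: SA = 2*pi*r^2 + 2*pi*r*h = 2*pi*r*(r + h)
r + h = 17
2 * r * (r + h) = 2 * 4 * 17 = 136
SA = 136 * pi
SA = 427.26
427.26 m^2


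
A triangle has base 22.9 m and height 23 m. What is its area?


Shape: triangle
Base b = 22.9 m, Height h = 23 m
Formula: A = (1/2) * b * h
A = 0.5 * 22.9 * 23
A = 0.5 * 526.7
A = 263.35
263.35 m^2


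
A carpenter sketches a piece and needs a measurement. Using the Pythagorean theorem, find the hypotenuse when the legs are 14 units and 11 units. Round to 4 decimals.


Shape: right triangle
Legs a = 14 units, b = 11 units
Formula: c = sqrt(a^2 + b^2)
a^2 = 196, b^2 = 121
a^2 + b^2 = 317
c = sqrt(317)
c = 17.8045
17.8045 units


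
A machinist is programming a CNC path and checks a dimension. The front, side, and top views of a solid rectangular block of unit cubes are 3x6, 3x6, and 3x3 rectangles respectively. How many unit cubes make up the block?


Orthographic views of a solid rectangular block:
Front view 3 x 6 -> length = 3, height = 6
Side view 3 x 6 -> width = 3, height = 6 (consistent)
Top view 3 x 3 -> confirms length = 3, width = 3
The block is 3 x 3 x 6.
Total unit cubes = 3 * 3 * 6 = 54
54 unit cubes


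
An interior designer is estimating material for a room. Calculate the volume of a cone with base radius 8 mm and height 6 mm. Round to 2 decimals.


Shape: cone
Radius r = 8 mm, Height h = 6 mm
Formula: V = (1/3) * pi * r^2 * h
r^2 = 64
pi * r^2 * h = pi * 64 * 6 = 384 * pi
V = 384 * pi / 3
V = 402.12
402.12 mm^3


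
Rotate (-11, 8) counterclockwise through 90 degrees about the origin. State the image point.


Transformation: rotation about the origin
Original point: (-11, 8)
Rule for 90 deg counterclockwise: (x, y) -> (-y, x)
Apply: (-11, 8) -> (-8, -11)
(-8, -11)


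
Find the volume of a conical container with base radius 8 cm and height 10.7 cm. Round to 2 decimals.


Shape: cone
Radius r = 8 cm, Height h = 10.7 cm
Formula: V = (1/3) * pi * r^2 * h
r^2 = 64
pi * r^2 * h = pi * 64 * 10.7 = 684.8 * pi
V = 684.8 * pi / 3
V = 717.12
717.12 cm^3


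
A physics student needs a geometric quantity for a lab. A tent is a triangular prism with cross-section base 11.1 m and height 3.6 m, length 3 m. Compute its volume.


Shape: triangular prism
Triangle base = 11.1 m, triangle height = 3.6 m, prism length L = 3 m
Formula: V = (1/2 * b * h_tri) * L
Cross-section area = 0.5 * 11.1 * 3.6 = 19.98
V = 19.98 * 3
V = 59.94
59.94 m^3


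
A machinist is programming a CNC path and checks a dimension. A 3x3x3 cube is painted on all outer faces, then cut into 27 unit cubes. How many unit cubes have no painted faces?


Large cube: 3 x 3 x 3, cut into unit cubes.
n = 3, so n - 2 = 1
Unpainted cubes form the interior (n - 2)^3 block.
(n - 2)^3 = 1^3 = 1
1 unit cubes


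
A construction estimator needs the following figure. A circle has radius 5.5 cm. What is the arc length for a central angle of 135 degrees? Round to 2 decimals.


Shape: circular arc
Radius r = 5.5 cm, Angle = 135 degrees
Formula: L = (angle/360) * 2 * pi * r
2 * pi * r = 11 * pi
L = (135/360) * 11 * pi
L = 4.125 * pi
L = 12.96
12.96 cm


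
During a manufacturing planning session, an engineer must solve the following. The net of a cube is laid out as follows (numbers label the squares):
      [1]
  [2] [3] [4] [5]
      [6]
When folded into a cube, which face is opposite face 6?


Net: cross layout. Take square 3 as the base (bottom).
Fold the four squares in the horizontal row up around 3: 2 -> left, 4 -> right, 5 wraps to the top.
Fold 1 and 6 up from 3: 1 -> back, 6 -> front.
Opposite pairs are therefore: (1, 6), (2, 4), (3, 5).
Face 6 is opposite face 1.
face 1


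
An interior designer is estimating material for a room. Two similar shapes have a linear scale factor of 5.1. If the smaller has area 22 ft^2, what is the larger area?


Linear scale factor k = 5.1
Original area = 22 ft^2
Rule: under a linear scaling by k, areas scale by k^2.
k^2 = 5.1^2 = 26.01
New area = 22 * 26.01
New area = 572.22
572.22 ft^2


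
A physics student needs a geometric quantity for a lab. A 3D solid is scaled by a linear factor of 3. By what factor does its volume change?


Linear scale factor k = 3
Rule: under a linear scaling by k, volumes scale by k^3.
k^3 = 3 * 3 * 3
k^3 = 9 * 3
k^3 = 27
Volume scales by a factor of 27.
27 (dimensionless)


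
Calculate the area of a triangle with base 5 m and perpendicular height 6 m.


Shape: triangle
Base b = 5 m, Height h = 6 m
Formula: A = (1/2) * b * h
A = 0.5 * 5 * 6
A = 0.5 * 30
A = 15
15 m^2


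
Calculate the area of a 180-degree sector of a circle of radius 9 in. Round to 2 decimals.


Shape: circular sector
Radius r = 9 in, Angle = 180 degrees
Formula: A = (angle/360) * pi * r^2
r^2 = 81
Fraction of circle = 180/360
A = (180/360) * pi * 81
A = 40.5 * pi
A = 127.23
127.23 in^2


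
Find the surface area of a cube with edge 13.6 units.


Shape: cube
Side s = 13.6 units
A cube has 6 square faces.
Formula: SA = 6 * s^2
s^2 = 184.96
SA = 6 * 184.96
SA = 1109.76
1109.76 units^2


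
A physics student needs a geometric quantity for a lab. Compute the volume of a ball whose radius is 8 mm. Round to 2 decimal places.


Shape: sphere
Radius r = 8 mm
Formula: V = (4/3) * pi * r^3
r^3 = 512
(4/3) * 512 = 682.666667
V = 682.666667 * pi
V = 2144.66
2144.66 mm^3


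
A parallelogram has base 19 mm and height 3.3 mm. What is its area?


Shape: parallelogram
Base b = 19 mm, Height h = 3.3 mm
Formula: A = b * h
A = 19 * 3.3
A = 62.7
62.7 mm^2


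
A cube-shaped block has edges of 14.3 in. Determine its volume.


Shape: cube
Side s = 14.3 in
Formula: V = s^3
V = 14.3 * 14.3 * 14.3
V = 204.49 * 14.3
V = 2924.207
2924.207 in^3


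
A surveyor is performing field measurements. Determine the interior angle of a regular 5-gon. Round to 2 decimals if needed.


Shape: regular pentagon (5 sides)
Formula: interior angle = (n - 2) * 180 / n
(n - 2) = 3
(n - 2) * 180 = 540
angle = 540 / 5
angle = 108
108 degrees


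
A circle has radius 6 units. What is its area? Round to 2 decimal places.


Shape: circle
Radius r = 6 units
Formula: A = pi * r^2
r^2 = 6^2 = 36
A = pi * 36
A = 113.1
113.1 units^2


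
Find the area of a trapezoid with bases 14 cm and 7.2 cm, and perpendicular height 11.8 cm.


Shape: trapezoid
Parallel sides a = 14 cm, b = 7.2 cm; Height h = 11.8 cm
Formula: A = (a + b) * h / 2
a + b = 14 + 7.2 = 21.2
A = 21.2 * 11.8 / 2
A = 250.16 / 2
A = 125.08
125.08 cm^2


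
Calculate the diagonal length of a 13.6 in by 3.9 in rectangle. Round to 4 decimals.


Shape: rectangle (diagonal via Pythagoras)
Sides: 13.6 in and 3.9 in
Formula: d = sqrt(l^2 + w^2)
l^2 = 184.96, w^2 = 15.21
l^2 + w^2 = 200.17
d = sqrt(200.17)
d = 14.1481
14.1481 in


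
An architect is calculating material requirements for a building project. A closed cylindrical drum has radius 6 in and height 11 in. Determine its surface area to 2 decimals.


Shape: closed cylinder
Radius r = 6 in, Height h = 11 in
Formula: SA = 2*pi*r^2 + 2*pi*r*h = 2*pi*r*(r + h)
r + h = 17
2 * r * (r + h) = 2 * 6 * 17 = 204
SA = 204 * pi
SA = 640.88
640.88 in^2


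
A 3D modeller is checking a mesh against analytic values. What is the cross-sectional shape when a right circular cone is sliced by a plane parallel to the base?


Solid: right circular cone
Cutting plane: parallel to the base
Visualize the intersection of the plane with the solid's surface.
The boundary of the cut region is a circle.
circle


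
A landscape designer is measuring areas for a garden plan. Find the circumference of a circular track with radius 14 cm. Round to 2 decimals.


Shape: circle
Radius r = 14 cm
Formula: C = 2 * pi * r
C = 2 * pi * 14
C = 28 * pi
C = 87.96
87.96 cm


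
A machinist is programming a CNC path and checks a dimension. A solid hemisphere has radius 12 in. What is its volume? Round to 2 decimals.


Shape: hemisphere (half of a sphere)
Radius r = 12 in
Formula: V = (1/2) * (4/3) * pi * r^3 = (2/3) * pi * r^3
r^3 = 1728
(2/3) * 1728 = 1152
V = 1152 * pi
V = 3619.11
3619.11 in^3


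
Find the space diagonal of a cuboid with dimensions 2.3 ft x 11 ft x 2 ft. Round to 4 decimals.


Shape: rectangular box (space diagonal)
l = 2.3 ft, w = 11 ft, h = 2 ft
Visualize: the diagonal of the base, then a right triangle with that diagonal and the height.
Formula: d = sqrt(l^2 + w^2 + h^2)
l^2 + w^2 + h^2 = 5.29 + 121 + 4 = 130.29
d = sqrt(130.29)
d = 11.4145
11.4145 ft


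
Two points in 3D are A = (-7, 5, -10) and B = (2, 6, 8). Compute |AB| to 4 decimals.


3D distance between two points
P1 = (-7, 5, -10), P2 = (2, 6, 8)
Formula: d = sqrt((x2-x1)^2 + (y2-y1)^2 + (z2-z1)^2)
dx = 2 - -7 = 9
dy = 6 - 5 = 1
dz = 8 - -10 = 18
dx^2 + dy^2 + dz^2 = 81 + 1 + 324 = 406
d = sqrt(406)
d = 20.1494
20.1494 units


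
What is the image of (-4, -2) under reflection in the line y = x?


Transformation: reflection
Original point: (-4, -2)
Rule for reflection over y = x: (x, y) -> (y, x)
Apply: (-4, -2) -> (-2, -4)
(-2, -4)


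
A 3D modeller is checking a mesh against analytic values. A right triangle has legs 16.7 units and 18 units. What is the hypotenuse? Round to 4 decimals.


Shape: right triangle
Legs a = 16.7 units, b = 18 units
Formula: c = sqrt(a^2 + b^2)
a^2 = 278.89, b^2 = 324
a^2 + b^2 = 602.89
c = sqrt(602.89)
c = 24.5538
24.5538 units


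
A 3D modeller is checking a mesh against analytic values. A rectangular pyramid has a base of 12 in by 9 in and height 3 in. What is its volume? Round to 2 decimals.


Shape: rectangular pyramid
Base: 12 in x 9 in, Height h = 3 in
Formula: V = (1/3) * base_area * h
base_area = 12 * 9 = 108
base_area * h = 108 * 3 = 324
V = 324 / 3
V = 108
108 in^3


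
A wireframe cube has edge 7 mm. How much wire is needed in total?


Shape: cube
Side s = 7 mm
A cube has 12 edges, all equal.
Formula: total edge length = 12 * s
Total = 12 * 7
Total = 84
84 mm


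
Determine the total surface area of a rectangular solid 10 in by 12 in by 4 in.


Shape: rectangular prism
l = 10 in, w = 12 in, h = 4 in
Formula: SA = 2(lw + lh + wh)
lw = 120, lh = 40, wh = 48
lw + lh + wh = 208
SA = 2 * 208
SA = 416
416 in^2
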